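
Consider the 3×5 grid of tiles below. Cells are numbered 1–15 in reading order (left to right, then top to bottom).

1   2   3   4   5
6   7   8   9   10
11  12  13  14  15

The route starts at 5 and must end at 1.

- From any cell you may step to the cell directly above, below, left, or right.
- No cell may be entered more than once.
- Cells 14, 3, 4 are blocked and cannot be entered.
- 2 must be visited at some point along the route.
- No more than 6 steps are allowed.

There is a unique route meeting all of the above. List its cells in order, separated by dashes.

5 - 10 - 9 - 8 - 7 - 2 - 1

The budget equals the shortest possible length, so every move has to be on a shortest route through the required cells.
Route from 5: down to 10, 3× left (reaching 7), up to 2, left to 1 — 6 moves in all.
Check: all required cells visited; 6 ≤ 6 moves.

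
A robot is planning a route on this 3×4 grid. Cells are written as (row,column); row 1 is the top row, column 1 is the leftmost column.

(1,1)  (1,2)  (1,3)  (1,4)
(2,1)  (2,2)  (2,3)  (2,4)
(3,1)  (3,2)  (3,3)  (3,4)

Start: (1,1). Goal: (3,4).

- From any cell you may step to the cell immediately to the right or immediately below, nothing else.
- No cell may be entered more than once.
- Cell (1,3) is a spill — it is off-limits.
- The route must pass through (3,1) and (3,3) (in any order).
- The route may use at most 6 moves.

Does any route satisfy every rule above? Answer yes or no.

yes

One route that works: (1,1) → (2,1) → (3,1) → (3,2) → (3,3) → (3,4).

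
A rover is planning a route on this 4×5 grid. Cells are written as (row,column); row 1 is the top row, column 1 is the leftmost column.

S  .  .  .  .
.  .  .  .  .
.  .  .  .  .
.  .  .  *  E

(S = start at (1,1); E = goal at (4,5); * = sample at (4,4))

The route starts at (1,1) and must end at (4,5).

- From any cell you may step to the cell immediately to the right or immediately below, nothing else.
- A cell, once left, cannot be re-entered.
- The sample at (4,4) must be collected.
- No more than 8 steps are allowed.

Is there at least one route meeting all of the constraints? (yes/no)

yes

One route that works: (1,1) → (2,1) → (3,1) → (4,1) → (4,2) → (4,3) → (4,4) → (4,5).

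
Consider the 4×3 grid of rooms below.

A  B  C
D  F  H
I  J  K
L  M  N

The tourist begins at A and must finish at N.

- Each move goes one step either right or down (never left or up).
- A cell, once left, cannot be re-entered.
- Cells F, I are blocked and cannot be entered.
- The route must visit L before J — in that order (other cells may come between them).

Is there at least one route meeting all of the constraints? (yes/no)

J lies above L, so going from L to J would need an upward move — but moves only go right/down, so L cannot be visited before J.

no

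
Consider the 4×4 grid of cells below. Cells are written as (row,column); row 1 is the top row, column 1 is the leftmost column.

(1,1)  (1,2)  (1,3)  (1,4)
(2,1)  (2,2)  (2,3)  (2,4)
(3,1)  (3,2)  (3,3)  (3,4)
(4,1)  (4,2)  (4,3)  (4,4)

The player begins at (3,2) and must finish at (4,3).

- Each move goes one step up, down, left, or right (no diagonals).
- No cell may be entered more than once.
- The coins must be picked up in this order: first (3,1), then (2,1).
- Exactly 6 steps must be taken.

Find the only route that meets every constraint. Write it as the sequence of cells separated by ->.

The waypoints must appear in the order (3,1), (2,1), with no cell reused.
Route from (3,2): left to (3,1), up to (2,1), 2× right (reaching (2,3)), 2× down (reaching (4,3)) — 6 moves in all.
Check: order respected ((3,1) at step 1, (2,1) at step 2); 6 moves as required.

(3,2) -> (3,1) -> (2,1) -> (2,2) -> (2,3) -> (3,3) -> (4,3)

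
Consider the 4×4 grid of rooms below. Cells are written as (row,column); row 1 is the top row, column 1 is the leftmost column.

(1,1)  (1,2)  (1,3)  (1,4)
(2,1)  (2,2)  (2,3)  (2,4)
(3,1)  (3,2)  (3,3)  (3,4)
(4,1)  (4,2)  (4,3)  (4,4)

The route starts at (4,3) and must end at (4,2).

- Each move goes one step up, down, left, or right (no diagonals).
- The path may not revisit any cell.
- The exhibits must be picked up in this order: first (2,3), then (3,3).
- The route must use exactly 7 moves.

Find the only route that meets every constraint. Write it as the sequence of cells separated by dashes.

(4,3) - (4,4) - (3,4) - (2,4) - (2,3) - (3,3) - (3,2) - (4,2)

The waypoints must appear in the order (2,3), (3,3), with no cell reused.
Route from (4,3): right to (4,4), 2× up (reaching (2,4)), left to (2,3), down to (3,3), left to (3,2), down to (4,2) — 7 moves in all.
Check: order respected ((2,3) at step 4, (3,3) at step 5); 7 moves as required.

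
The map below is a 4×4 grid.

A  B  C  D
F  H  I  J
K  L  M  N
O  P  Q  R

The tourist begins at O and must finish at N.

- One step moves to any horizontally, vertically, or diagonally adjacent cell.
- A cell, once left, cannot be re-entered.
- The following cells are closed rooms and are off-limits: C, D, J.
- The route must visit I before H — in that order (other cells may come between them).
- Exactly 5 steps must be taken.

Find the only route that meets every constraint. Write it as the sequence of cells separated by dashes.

O - L - I - H - M - N

The waypoints must appear in the order I, H, with no cell reused.
Route from O: up-right 2 to I, left 1 to H, down-right 1 to M, right 1 to N — 5 moves in all.
Check: order respected (I at step 2, H at step 3); 5 moves as required.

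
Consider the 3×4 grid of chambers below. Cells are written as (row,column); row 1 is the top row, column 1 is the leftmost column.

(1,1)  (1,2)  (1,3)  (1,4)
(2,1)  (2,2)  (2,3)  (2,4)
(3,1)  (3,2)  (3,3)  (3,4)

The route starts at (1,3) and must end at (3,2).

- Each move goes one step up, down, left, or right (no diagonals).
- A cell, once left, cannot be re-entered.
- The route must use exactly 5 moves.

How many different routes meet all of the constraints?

9

Need simple routes of exactly 5 moves from (1,3) to (3,2) (Manhattan distance 3, so 1 moves are spent on a detour and 1 undoing it).
Branch systematically from the start, pruning whenever the remaining move budget drops below the Manhattan distance to (3,2) or differs from it in parity. Grouping the completions by first move — via (2,3): 2; via (1,2): 4; via (1,4): 3 — and summing: 2 + 4 + 3 = 9.
That gives 9 routes.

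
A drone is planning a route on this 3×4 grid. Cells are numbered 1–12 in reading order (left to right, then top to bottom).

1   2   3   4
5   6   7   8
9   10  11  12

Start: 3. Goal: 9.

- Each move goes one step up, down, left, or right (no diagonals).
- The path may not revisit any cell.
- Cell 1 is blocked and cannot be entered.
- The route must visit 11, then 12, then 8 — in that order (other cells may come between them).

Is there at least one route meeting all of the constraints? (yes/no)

no

Ignoring the required order, 7 revisit-free routes from 3 to 9 pass through all of 11, 12, and 8; the waypoint orders that occur are 8 → 12 → 11 (7) — never 11 → 12 → 8.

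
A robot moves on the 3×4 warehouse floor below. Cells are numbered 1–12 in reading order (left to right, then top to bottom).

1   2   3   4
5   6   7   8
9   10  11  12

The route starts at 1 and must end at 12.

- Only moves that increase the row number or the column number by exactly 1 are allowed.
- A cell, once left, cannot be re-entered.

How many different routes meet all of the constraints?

10

A right/down-only route from 1 to 12 makes exactly 2 down-moves and 3 right-moves in some order.
With no other constraints that would be C(5,2) = 10 routes.
That gives 10 routes.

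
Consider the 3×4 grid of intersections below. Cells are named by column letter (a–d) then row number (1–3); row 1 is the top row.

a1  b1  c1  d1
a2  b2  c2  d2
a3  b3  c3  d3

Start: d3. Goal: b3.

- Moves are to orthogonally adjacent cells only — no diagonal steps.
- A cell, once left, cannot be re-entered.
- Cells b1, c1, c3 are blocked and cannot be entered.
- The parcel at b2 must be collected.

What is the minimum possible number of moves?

Any route passes through b2 somewhere between d3 and b3. Summing Manhattan distances along the two legs (d3 → b2 → b3) gives a lower bound of 3 + 1 = 4 moves.
A route of 4 moves achieves this: d3 → d2 → c2 → b2 → b3.
Since 4 matches the lower bound, it is optimal.

4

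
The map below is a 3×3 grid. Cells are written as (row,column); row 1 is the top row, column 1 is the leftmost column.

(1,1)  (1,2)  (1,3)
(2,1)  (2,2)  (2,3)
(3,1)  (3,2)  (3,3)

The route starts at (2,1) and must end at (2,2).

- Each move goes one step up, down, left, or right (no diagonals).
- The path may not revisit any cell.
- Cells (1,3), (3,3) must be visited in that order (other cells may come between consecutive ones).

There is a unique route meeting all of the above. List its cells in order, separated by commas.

(2,1), (1,1), (1,2), (1,3), (2,3), (3,3), (3,2), (2,2)

The waypoints must appear in the order (1,3), (3,3), with no cell reused.
Route from (2,1): up 1 to (1,1), right 2 to (1,3), down 2 to (3,3), left 1 to (3,2), up 1 to (2,2) — 7 moves in all.
Check: order respected ((1,3) at step 3, (3,3) at step 5).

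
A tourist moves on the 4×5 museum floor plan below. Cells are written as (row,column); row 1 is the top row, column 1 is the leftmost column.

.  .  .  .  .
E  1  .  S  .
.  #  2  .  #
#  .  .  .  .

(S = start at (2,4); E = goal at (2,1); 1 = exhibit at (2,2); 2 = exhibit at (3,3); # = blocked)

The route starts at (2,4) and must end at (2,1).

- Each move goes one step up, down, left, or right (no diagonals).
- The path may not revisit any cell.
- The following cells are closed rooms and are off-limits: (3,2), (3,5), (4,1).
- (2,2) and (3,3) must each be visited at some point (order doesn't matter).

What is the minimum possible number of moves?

Any route passes through (2,2) and (3,3) in some order between (2,4) and (2,1). Summing Manhattan distances along each leg and taking the cheapest ordering ((2,4) → (3,3) → (2,2) → (2,1)) gives a lower bound of 2 + 2 + 1 = 5 moves.
A route of 5 moves achieves this: (2,4) → (3,4) → (3,3) → (2,3) → (2,2) → (2,1).
Since 5 matches the lower bound, it is optimal.

5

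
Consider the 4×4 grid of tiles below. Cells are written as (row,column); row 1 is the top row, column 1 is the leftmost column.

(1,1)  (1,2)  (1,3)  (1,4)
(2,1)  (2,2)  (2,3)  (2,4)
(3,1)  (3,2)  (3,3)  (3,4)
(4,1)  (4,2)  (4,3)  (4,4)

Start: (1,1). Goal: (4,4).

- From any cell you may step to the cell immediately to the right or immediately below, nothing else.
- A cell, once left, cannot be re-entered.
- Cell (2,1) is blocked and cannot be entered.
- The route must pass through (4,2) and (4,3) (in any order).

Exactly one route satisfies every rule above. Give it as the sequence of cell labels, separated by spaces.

Moves only go right or down, so the column and row indices never decrease.
Route from (1,1): right to (1,2), 3× down (reaching (4,2)), 2× right (reaching (4,4)) — 6 moves in all.
Check: all required cells visited.

(1,1) (1,2) (2,2) (3,2) (4,2) (4,3) (4,4)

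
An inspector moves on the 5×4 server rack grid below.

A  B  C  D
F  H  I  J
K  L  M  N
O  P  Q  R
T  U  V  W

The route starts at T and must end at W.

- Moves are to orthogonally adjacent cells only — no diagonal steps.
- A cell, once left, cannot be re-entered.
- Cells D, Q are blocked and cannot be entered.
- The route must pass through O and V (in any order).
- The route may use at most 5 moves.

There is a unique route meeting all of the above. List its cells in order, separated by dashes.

T - O - P - U - V - W

The 5-move cap with required stops at O, V leaves no slack for detours.
Route from T: up to O, right to P, down to U, 2× right (reaching W) — 5 moves in all.
Check: all required cells visited; 5 ≤ 5 moves.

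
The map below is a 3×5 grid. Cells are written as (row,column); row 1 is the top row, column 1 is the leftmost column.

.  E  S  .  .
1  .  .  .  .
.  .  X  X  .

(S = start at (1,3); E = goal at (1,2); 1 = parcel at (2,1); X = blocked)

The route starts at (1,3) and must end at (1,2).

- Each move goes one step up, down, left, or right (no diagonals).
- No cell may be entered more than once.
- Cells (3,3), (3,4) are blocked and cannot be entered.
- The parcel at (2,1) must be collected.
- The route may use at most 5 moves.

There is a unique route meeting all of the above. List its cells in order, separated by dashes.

The budget equals the shortest possible length, so every move has to be on a shortest route through the required cells.
Route from (1,3): down 1 to (2,3), left 2 to (2,1), up 1 to (1,1), right 1 to (1,2) — 5 moves in all.
Check: all required cells visited; 5 ≤ 5 moves.

(1,3) - (2,3) - (2,2) - (2,1) - (1,1) - (1,2)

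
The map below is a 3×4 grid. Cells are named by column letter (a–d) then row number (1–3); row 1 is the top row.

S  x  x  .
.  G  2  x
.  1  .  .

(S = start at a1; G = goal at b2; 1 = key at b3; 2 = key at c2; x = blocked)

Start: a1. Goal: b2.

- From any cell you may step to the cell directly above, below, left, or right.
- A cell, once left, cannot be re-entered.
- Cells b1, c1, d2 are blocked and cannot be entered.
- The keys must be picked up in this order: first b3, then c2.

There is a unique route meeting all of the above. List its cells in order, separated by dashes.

The waypoints must appear in the order b3, c2, with no cell reused.
Route from a1: down 2 to a3, right 2 to c3, up 1 to c2, left 1 to b2 — 6 moves in all.
Check: order respected (1 at step 3, 2 at step 5).

a1 - a2 - a3 - b3 - c3 - c2 - b2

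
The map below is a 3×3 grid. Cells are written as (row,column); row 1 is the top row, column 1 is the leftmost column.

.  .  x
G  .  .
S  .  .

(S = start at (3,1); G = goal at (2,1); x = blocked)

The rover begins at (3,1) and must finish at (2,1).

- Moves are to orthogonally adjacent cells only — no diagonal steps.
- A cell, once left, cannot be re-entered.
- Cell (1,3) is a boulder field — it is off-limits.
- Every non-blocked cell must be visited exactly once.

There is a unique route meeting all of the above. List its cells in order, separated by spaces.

Need to visit all 8 open cells exactly once, starting at (3,1) and ending at (2,1).
Cell (2,3) has only two open neighbours ((3,3) and (2,2)), so the path must pass straight through it: one of those is the cell it's entered from and the other is where it exits.
Route from (3,1): 2× right (reaching (3,3)), up to (2,3), left to (2,2), up to (1,2), left to (1,1), down to (2,1) — 7 moves in all.
Check: all 8 open cells covered.

(3,1) (3,2) (3,3) (2,3) (2,2) (1,2) (1,1) (2,1)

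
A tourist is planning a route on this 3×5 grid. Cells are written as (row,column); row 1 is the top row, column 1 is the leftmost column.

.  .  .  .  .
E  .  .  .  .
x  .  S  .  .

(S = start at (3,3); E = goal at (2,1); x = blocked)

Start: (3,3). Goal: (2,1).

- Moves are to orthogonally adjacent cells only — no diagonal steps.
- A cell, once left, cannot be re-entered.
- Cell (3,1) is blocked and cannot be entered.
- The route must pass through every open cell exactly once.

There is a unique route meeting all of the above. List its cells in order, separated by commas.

(3,3), (3,2), (2,2), (2,3), (2,4), (3,4), (3,5), (2,5), (1,5), (1,4), (1,3), (1,2), (1,1), (2,1)

Need to visit all 14 open cells exactly once, starting at (3,3) and ending at (2,1).
Route from (3,3): left 1 to (3,2), up 1 to (2,2), right 2 to (2,4), down 1 to (3,4), right 1 to (3,5), up 2 to (1,5), left 4 to (1,1), down 1 to (2,1) — 13 moves in all.
Check: all 14 open cells covered.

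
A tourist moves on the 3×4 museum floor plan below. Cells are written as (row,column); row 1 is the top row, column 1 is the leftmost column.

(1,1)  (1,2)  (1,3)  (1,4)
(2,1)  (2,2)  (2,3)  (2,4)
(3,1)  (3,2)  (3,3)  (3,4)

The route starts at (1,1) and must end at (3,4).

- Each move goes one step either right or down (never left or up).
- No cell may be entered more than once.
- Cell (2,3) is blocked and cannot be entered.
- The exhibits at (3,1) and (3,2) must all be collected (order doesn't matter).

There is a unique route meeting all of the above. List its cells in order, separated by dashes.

Moves only go right or down, so the column and row indices never decrease.
Route from (1,1): 2× down (reaching (3,1)), 3× right (reaching (3,4)) — 5 moves in all.
Check: all required cells visited.

(1,1) - (2,1) - (3,1) - (3,2) - (3,3) - (3,4)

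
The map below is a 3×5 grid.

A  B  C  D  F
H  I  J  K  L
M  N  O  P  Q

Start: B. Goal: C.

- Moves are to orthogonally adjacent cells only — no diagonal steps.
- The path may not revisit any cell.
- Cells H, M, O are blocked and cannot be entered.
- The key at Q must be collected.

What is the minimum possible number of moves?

Any route passes through Q somewhere between B and C. Summing Manhattan distances along the two legs (B → Q → C) gives a lower bound of 5 + 4 = 9 moves.
A route of 9 moves achieves this: B → I → J → K → P → Q → L → F → D → C.
Since 9 matches the lower bound, it is optimal.

9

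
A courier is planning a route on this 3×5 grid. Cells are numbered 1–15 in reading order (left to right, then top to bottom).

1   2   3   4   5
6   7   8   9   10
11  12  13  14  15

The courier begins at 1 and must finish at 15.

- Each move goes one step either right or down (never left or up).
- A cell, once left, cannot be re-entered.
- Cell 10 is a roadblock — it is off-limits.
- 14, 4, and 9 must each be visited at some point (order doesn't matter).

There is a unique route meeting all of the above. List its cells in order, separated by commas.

Moves only go right or down, so the column and row indices never decrease.
Route from 1: 3× right (reaching 4), 2× down (reaching 14), right to 15 — 6 moves in all.
Check: all required cells visited.

1, 2, 3, 4, 9, 14, 15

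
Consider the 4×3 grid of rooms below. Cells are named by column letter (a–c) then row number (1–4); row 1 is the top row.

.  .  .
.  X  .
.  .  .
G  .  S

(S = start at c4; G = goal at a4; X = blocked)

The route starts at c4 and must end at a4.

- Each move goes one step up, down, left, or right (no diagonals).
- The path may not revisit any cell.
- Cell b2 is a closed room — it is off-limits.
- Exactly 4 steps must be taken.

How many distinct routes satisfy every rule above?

Need simple routes of exactly 4 moves from c4 to a4 (Manhattan distance 2, so 1 moves are spent on a detour and 1 undoing it).
Enumerating: c4 c3 b3 b4 a4 | c4 c3 b3 a3 a4 | c4 b4 b3 a3 a4.
That gives 3 routes.

3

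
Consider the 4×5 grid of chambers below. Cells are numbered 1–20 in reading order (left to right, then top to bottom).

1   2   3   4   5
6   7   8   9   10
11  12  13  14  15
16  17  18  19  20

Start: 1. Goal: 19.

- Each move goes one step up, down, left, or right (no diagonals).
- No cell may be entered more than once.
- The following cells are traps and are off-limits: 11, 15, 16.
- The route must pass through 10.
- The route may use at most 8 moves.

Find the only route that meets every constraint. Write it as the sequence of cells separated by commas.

1, 2, 3, 4, 5, 10, 9, 14, 19

The budget equals the shortest possible length, so every move has to be on a shortest route through the required cells.
Route from 1: right 4 to 5, down 1 to 10, left 1 to 9, down 2 to 19 — 8 moves in all.
Check: all required cells visited; 8 ≤ 8 moves.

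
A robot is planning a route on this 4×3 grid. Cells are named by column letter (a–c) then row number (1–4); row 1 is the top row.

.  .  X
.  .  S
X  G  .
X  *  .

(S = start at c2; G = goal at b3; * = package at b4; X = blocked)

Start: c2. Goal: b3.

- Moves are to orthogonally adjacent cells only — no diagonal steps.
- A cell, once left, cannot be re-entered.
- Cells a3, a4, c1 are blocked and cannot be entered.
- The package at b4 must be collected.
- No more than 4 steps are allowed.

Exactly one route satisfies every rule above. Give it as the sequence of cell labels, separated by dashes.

The 4-move cap with required stops at b4 leaves no slack for detours.
Route from c2: 2× down (reaching c4), left to b4, up to b3 — 4 moves in all.
Check: all required cells visited; 4 ≤ 4 moves.

c2 - c3 - c4 - b4 - b3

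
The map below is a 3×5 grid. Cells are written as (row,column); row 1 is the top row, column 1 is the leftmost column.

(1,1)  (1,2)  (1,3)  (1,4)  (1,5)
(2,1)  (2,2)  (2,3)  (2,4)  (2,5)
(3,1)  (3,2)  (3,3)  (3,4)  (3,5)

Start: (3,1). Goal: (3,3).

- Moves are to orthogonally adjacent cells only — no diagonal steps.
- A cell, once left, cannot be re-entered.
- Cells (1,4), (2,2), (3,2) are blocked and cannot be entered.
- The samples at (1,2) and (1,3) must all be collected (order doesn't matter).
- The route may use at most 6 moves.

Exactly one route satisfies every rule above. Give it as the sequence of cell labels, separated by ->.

The 6-move cap with required stops at (1,2), (1,3) leaves no slack for detours.
Route from (3,1): 2× up (reaching (1,1)), 2× right (reaching (1,3)), 2× down (reaching (3,3)) — 6 moves in all.
Check: all required cells visited; 6 ≤ 6 moves.

(3,1) -> (2,1) -> (1,1) -> (1,2) -> (1,3) -> (2,3) -> (3,3)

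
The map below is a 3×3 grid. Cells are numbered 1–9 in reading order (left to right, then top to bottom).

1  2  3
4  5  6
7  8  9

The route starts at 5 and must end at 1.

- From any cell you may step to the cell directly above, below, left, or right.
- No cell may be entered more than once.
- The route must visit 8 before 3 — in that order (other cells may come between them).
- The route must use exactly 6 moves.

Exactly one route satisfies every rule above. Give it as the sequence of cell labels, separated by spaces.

5 8 9 6 3 2 1

The waypoints must appear in the order 8, 3, with no cell reused.
Route from 5: down 1 to 8, right 1 to 9, up 2 to 3, left 2 to 1 — 6 moves in all.
Check: order respected (8 at step 1, 3 at step 4); 6 moves as required.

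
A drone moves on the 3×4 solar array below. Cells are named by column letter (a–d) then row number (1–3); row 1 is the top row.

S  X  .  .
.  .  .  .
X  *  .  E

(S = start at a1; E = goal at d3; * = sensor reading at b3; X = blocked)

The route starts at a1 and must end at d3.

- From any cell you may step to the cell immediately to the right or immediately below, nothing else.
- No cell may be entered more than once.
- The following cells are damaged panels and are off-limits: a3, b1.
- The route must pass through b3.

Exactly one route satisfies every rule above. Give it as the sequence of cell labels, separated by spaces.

a1 a2 b2 b3 c3 d3

Moves only go right or down, so the column and row indices never decrease.
Route from a1: down to a2, right to b2, down to b3, 2× right (reaching d3) — 5 moves in all.
Check: all required cells visited.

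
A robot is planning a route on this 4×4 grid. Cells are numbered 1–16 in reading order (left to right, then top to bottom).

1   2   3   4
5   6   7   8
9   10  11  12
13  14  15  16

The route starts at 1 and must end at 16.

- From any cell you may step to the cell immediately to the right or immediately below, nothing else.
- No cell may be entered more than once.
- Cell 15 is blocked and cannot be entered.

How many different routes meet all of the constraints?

A right/down-only route from 1 to 16 makes exactly 3 down-moves and 3 right-moves in some order.
With no other constraints that would be C(6,3) = 20 routes.
Subtract routes through each blocked cell (inclusion–exclusion for overlaps): − through 15: 10 → 10.
That gives 10 routes.

10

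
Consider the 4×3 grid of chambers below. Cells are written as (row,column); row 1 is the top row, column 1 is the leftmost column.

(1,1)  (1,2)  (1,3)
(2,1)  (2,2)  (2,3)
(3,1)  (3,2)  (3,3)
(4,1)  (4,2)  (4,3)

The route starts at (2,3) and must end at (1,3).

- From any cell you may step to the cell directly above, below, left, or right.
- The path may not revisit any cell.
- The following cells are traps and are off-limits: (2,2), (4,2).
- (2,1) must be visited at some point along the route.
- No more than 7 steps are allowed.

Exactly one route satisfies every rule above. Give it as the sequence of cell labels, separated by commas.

The 7-move cap with required stops at (2,1) leaves no slack for detours.
Route from (2,3): down 1 to (3,3), left 2 to (3,1), up 2 to (1,1), right 2 to (1,3) — 7 moves in all.
Check: all required cells visited; 7 ≤ 7 moves.

(2,3), (3,3), (3,2), (3,1), (2,1), (1,1), (1,2), (1,3)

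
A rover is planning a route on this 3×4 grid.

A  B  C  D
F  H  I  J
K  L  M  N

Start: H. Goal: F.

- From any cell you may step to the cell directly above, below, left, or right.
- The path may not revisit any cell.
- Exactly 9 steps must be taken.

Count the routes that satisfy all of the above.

Need simple routes of exactly 9 moves from H to F (Manhattan distance 1, so 4 moves are spent on a detour and 4 undoing it).
Enumerating: H B C I J N M L K F | H B C D J N M L K F | H B C D J I M L K F | H L M I J D C B A F | H L M N J D C B A F | H L M N J I C B A F | H I C D J N M L K F | H I M N J D C B A F.
That gives 8 routes.

8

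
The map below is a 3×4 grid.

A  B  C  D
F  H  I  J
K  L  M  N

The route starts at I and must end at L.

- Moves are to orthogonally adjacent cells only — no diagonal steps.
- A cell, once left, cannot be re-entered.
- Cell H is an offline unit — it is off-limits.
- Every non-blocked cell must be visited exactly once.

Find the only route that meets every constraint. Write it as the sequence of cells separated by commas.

Need to visit all 11 open cells exactly once, starting at I and ending at L.
Route from I: down to M, right to N, 2× up (reaching D), 3× left (reaching A), 2× down (reaching K), right to L — 10 moves in all.
Check: all 11 open cells covered.

I, M, N, J, D, C, B, A, F, K, L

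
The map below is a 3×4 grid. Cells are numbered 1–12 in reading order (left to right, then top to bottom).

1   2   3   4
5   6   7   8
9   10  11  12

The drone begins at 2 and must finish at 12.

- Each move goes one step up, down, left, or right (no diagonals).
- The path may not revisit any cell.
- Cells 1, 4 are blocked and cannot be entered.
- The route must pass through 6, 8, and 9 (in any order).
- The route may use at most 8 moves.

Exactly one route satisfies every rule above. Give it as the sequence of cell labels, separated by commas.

Any route must reach 6, 8, and 9 and still end at 12 within 8 moves, so the order of the required stops is forced.
Route from 2: down 1 to 6, left 1 to 5, down 1 to 9, right 2 to 11, up 1 to 7, right 1 to 8, down 1 to 12 — 8 moves in all.
Check: all required cells visited; 8 ≤ 8 moves.

2, 6, 5, 9, 10, 11, 7, 8, 12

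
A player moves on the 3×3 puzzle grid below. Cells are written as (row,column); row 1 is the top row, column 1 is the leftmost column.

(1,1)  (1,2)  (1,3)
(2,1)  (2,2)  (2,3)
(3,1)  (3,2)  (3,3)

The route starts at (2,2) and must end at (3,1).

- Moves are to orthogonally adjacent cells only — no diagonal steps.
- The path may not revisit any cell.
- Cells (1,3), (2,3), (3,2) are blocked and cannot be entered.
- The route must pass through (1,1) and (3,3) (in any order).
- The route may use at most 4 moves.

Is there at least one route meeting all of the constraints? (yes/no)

The blocked cells wall (3,3) off from (2,2) completely — no sequence of moves reaches it at all, so no route can satisfy the rules.

no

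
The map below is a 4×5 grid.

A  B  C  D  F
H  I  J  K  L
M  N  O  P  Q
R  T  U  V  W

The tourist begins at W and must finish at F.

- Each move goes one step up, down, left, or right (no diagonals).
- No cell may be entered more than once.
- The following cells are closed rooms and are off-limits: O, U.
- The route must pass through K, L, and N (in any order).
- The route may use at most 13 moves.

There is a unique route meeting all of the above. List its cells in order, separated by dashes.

W - Q - L - K - J - I - N - M - H - A - B - C - D - F

The 13-move cap with required stops at K, L, N leaves no slack for detours.
Route from W: up 2 to L, left 3 to I, down 1 to N, left 1 to M, up 2 to A, right 4 to F — 13 moves in all.
Check: all required cells visited; 13 ≤ 13 moves.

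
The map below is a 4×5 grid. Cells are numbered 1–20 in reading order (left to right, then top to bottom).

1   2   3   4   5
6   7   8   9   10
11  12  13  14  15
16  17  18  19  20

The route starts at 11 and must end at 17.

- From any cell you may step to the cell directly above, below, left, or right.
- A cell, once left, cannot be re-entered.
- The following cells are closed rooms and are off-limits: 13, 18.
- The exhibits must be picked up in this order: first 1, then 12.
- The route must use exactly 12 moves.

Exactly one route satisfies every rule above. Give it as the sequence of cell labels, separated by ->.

The waypoints must appear in the order 1, 12, with no cell reused.
Route from 11: 2× up (reaching 1), 4× right (reaching 5), down to 10, 3× left (reaching 7), 2× down (reaching 17) — 12 moves in all.
Check: order respected (1 at step 2, 12 at step 11); 12 moves as required.

11 -> 6 -> 1 -> 2 -> 3 -> 4 -> 5 -> 10 -> 9 -> 8 -> 7 -> 12 -> 17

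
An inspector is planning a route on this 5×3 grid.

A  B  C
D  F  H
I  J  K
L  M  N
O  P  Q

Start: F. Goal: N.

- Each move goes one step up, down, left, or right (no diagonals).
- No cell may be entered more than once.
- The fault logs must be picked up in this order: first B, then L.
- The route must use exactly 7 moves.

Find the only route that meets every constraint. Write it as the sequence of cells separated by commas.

F, B, A, D, I, L, M, N

The waypoints must appear in the order B, L, with no cell reused.
Route from F: up 1 to B, left 1 to A, down 3 to L, right 2 to N — 7 moves in all.
Check: order respected (B at step 1, L at step 5); 7 moves as required.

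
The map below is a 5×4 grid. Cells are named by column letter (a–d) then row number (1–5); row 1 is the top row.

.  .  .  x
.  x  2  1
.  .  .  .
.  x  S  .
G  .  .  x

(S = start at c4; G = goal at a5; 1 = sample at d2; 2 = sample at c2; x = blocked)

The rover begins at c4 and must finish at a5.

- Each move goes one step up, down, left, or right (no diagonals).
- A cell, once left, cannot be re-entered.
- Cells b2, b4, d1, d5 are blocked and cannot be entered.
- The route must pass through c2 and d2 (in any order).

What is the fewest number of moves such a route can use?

Any route passes through c2 and d2 in some order between c4 and a5. Summing Manhattan distances along each leg and taking the cheapest ordering (c4 → d2 → c2 → a5) gives a lower bound of 3 + 1 + 5 = 9 moves.
A route of 9 moves achieves this: c4 → d4 → d3 → d2 → c2 → c3 → b3 → a3 → a4 → a5.
Since 9 matches the lower bound, it is optimal.

9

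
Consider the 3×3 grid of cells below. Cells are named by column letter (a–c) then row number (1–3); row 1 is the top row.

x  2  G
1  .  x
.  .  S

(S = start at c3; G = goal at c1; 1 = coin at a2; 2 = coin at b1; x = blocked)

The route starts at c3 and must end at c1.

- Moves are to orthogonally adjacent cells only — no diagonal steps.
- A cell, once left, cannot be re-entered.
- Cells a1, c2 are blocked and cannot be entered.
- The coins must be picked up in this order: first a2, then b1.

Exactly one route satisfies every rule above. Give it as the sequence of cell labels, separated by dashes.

The waypoints must appear in the order a2, b1, with no cell reused.
Route from c3: left 2 to a3, up 1 to a2, right 1 to b2, up 1 to b1, right 1 to c1 — 6 moves in all.
Check: order respected (1 at step 3, 2 at step 5).

c3 - b3 - a3 - a2 - b2 - b1 - c1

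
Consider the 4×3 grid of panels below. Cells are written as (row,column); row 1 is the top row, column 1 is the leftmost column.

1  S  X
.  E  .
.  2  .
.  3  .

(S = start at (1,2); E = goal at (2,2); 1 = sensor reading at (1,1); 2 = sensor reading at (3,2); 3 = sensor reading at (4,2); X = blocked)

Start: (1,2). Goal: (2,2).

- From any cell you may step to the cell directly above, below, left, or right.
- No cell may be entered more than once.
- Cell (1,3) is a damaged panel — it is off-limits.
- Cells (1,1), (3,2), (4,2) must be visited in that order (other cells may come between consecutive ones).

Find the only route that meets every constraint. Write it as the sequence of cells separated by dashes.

The waypoints must appear in the order (1,1), (3,2), (4,2), with no cell reused.
Route from (1,2): left to (1,1), 2× down (reaching (3,1)), right to (3,2), down to (4,2), right to (4,3), 2× up (reaching (2,3)), left to (2,2) — 9 moves in all.
Check: order respected (1 at step 1, 2 at step 4, 3 at step 5).

(1,2) - (1,1) - (2,1) - (3,1) - (3,2) - (4,2) - (4,3) - (3,3) - (2,3) - (2,2)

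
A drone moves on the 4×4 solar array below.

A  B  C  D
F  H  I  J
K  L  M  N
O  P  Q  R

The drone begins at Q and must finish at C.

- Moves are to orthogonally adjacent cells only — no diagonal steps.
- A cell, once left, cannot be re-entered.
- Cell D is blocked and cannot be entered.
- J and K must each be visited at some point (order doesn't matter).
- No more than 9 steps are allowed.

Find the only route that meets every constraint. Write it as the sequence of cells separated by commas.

Q, P, O, K, L, M, N, J, I, C

Any route must reach J and K and still end at C within 9 moves, so the order of the required stops is forced.
Route from Q: left 2 to O, up 1 to K, right 3 to N, up 1 to J, left 1 to I, up 1 to C — 9 moves in all.
Check: all required cells visited; 9 ≤ 9 moves.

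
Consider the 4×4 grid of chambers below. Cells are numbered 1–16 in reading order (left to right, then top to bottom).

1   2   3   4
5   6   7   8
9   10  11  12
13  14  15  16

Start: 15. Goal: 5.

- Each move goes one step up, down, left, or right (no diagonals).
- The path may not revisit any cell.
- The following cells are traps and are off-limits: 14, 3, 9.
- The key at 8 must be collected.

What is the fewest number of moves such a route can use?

6

Any route passes through 8 somewhere between 15 and 5. Summing Manhattan distances along the two legs (15 → 8 → 5) gives a lower bound of 3 + 3 = 6 moves.
A route of 6 moves achieves this: 15 → 11 → 12 → 8 → 7 → 6 → 5.
Since 6 matches the lower bound, it is optimal.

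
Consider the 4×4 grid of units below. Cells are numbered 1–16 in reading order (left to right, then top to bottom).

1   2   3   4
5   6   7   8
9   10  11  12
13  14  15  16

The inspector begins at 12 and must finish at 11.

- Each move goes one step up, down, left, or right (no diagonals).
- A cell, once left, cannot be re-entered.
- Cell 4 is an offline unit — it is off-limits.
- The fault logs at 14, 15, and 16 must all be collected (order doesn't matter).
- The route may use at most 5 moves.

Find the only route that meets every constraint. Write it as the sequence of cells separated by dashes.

The budget equals the shortest possible length, so every move has to be on a shortest route through the required cells.
Route from 12: down to 16, 2× left (reaching 14), up to 10, right to 11 — 5 moves in all.
Check: all required cells visited; 5 ≤ 5 moves.

12 - 16 - 15 - 14 - 10 - 11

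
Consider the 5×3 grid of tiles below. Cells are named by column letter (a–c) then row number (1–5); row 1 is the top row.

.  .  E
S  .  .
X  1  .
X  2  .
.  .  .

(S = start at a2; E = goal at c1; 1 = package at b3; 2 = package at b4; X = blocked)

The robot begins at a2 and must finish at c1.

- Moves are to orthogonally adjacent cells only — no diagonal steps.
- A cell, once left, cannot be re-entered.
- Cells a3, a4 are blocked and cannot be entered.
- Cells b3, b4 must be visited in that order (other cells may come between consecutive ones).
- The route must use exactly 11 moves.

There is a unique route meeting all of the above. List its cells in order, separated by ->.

a2 -> a1 -> b1 -> b2 -> b3 -> b4 -> b5 -> c5 -> c4 -> c3 -> c2 -> c1

The waypoints must appear in the order b3, b4, with no cell reused.
Route from a2: up to a1, right to b1, 4× down (reaching b5), right to c5, 4× up (reaching c1) — 11 moves in all.
Check: order respected (1 at step 4, 2 at step 5); 11 moves as required.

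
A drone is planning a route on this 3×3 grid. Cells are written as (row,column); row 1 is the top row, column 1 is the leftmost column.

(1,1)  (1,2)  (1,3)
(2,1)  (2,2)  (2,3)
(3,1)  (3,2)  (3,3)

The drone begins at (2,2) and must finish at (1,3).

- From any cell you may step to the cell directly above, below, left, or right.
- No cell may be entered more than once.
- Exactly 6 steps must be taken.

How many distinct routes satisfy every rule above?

2

Need simple routes of exactly 6 moves from (2,2) to (1,3) (Manhattan distance 2, so 2 moves are spent on a detour and 2 undoing it).
Enumerating: (2,2) (3,2) (3,1) (2,1) (1,1) (1,2) (1,3) | (2,2) (2,1) (3,1) (3,2) (3,3) (2,3) (1,3).
That gives 2 routes.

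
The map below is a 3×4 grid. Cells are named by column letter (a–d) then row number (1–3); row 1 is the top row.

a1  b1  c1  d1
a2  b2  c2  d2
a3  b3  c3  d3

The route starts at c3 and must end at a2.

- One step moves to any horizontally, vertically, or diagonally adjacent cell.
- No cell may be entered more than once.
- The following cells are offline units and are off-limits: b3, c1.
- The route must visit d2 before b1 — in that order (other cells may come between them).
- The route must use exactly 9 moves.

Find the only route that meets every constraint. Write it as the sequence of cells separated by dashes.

The waypoints must appear in the order d2, b1, with no cell reused.
Route from c3: right to d3, 2× up (reaching d1), down-left to c2, up-left to b1, left to a1, down-right to b2, down-left to a3, up to a2 — 9 moves in all.
Check: order respected (d2 at step 2, b1 at step 5); 9 moves as required.

c3 - d3 - d2 - d1 - c2 - b1 - a1 - b2 - a3 - a2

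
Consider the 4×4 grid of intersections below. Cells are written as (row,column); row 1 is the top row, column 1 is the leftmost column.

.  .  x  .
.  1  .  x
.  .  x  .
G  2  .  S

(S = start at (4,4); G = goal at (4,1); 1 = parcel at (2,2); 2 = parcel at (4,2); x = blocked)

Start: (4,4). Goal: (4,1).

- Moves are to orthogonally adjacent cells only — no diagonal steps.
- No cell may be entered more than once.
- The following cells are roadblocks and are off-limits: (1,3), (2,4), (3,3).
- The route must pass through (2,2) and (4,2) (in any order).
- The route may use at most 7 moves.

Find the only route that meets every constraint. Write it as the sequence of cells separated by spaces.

(4,4) (4,3) (4,2) (3,2) (2,2) (2,1) (3,1) (4,1)

The budget equals the shortest possible length, so every move has to be on a shortest route through the required cells.
Route from (4,4): 2× left (reaching (4,2)), 2× up (reaching (2,2)), left to (2,1), 2× down (reaching (4,1)) — 7 moves in all.
Check: all required cells visited; 7 ≤ 7 moves.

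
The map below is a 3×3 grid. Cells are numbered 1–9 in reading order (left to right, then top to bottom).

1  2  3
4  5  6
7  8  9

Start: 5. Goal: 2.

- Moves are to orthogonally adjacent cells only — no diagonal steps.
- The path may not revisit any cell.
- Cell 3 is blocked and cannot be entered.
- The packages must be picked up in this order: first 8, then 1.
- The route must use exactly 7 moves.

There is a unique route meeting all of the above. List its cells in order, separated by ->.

5 -> 6 -> 9 -> 8 -> 7 -> 4 -> 1 -> 2

The waypoints must appear in the order 8, 1, with no cell reused.
Route from 5: right 1 to 6, down 1 to 9, left 2 to 7, up 2 to 1, right 1 to 2 — 7 moves in all.
Check: order respected (8 at step 3, 1 at step 6); 7 moves as required.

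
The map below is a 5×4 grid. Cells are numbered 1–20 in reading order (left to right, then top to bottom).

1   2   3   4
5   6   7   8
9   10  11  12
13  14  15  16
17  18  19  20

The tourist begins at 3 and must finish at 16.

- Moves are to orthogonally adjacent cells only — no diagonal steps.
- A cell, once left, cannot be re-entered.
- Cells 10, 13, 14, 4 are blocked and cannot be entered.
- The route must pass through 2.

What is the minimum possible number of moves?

6

Any route passes through 2 somewhere between 3 and 16. Summing Manhattan distances along the two legs (3 → 2 → 16) gives a lower bound of 1 + 5 = 6 moves.
A route of 6 moves achieves this: 3 → 2 → 6 → 7 → 11 → 15 → 16.
Since 6 matches the lower bound, it is optimal.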